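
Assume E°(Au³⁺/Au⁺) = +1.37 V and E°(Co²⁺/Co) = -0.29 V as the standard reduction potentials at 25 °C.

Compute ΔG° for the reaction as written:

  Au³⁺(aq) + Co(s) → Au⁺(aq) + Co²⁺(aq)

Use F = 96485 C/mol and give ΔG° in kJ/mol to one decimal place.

As written, Au³⁺/Au⁺ is reduced (cathode) and Co²⁺/Co is oxidised (anode), so E°cell = (+1.37) − (-0.29) = +1.66 V.
Balancing electrons gives n = 2.
ΔG° = −nFE° = −(2)(96485)(+1.66) = -320,330 J = -320.3 kJ/mol.

-320.3 kJ/mol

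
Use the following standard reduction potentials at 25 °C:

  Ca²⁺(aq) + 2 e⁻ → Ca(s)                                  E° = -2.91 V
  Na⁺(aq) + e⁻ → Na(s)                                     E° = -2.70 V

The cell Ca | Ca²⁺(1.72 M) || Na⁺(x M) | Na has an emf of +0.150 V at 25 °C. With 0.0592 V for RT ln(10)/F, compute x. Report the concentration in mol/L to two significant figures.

0.13 M

Na⁺/Na is the cathode, Ca²⁺/Ca the anode: E°cell = +0.21 V, n = 2.
Overall reaction: 2 Na⁺(aq) + Ca(s) → 2 Na(s) + Ca²⁺(aq); Q = [Ca²⁺]^1/[Na⁺]^2.
From E = E° − (0.0592/n) log Q: log Q = (E° − E)·n/0.0592 = (+0.21 − (+0.150))·2/0.0592 = 2.0270.
So 2·log[Na⁺] = 1·log(1.72) − log Q = 0.2355 − (2.0270) = -1.7915; log[Na⁺] = -1.7915 / 2 = -0.8958; [Na⁺] = 10^(-0.8958) ≈ 0.13 M.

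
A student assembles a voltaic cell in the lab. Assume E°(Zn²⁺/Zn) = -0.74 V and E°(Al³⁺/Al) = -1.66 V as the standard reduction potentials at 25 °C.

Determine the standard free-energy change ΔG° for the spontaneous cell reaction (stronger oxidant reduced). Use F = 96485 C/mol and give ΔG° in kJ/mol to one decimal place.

Zn²⁺/Zn (E° = -0.74 V) is the cathode; Al³⁺/Al (E° = -1.66 V) is the anode, so E°cell = +0.92 V.
Balancing electrons gives n = 6 (lcm of 2 and 3).
ΔG° = −nFE° = −(6)(96485)(+0.92) = -532,597 J = -532.6 kJ/mol.

-532.6 kJ/mol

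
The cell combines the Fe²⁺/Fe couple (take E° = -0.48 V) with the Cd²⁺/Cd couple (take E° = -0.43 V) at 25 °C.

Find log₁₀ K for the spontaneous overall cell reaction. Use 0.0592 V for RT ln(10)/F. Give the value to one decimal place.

Cathode: Cd²⁺/Cd; anode: Fe²⁺/Fe. E°cell = +0.05 V, n = 2.
log K = nE°cell / 0.0592 = (2)(+0.05) / 0.0592 = 1.7.

1.7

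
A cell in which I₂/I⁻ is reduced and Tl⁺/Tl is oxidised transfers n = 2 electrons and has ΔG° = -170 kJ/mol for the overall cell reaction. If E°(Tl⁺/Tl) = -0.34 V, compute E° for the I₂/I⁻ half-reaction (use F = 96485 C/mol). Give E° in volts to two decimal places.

+0.54 V

E°cell = −ΔG°/(nF) = −(-170×10³)/((2)(96485)) = +0.881 V.
Since I₂/I⁻ is the cathode and Tl⁺/Tl the anode, E°cell = E°(I₂/I⁻) − E°(Tl⁺/Tl).
So E°(I₂/I⁻) = E°cell + E°(Tl⁺/Tl) = +0.881 + (-0.34) = +0.54 V.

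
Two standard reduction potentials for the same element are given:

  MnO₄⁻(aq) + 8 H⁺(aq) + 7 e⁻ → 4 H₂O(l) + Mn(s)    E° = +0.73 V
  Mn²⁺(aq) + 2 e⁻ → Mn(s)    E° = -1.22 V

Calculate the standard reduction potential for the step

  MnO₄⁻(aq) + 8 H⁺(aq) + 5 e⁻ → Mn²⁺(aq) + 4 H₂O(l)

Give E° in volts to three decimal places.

+1.510 V

Sequential free energies add, so n₃E°₃ = n₁E°₁ + n₂E°₂.
With n₃ = 7, and the known step contributing 2×(-1.22) V, the unknown satisfies 5·E° = 7×(+0.73) − 2×(-1.22) = +7.550.
E° = +7.550 / 5 = +1.510 V.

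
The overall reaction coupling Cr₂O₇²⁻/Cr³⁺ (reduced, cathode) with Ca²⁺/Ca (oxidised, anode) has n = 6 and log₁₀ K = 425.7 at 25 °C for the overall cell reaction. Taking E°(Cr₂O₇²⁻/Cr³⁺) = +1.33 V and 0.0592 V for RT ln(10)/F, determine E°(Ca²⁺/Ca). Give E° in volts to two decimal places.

-2.87 V

E°cell = (0.0592/n)·log K = (0.0592/6)(425.7) = +4.200 V.
Since Cr₂O₇²⁻/Cr³⁺ is the cathode and Ca²⁺/Ca the anode, E°cell = E°(Cr₂O₇²⁻/Cr³⁺) − E°(Ca²⁺/Ca).
So E°(Ca²⁺/Ca) = E°(Cr₂O₇²⁻/Cr³⁺) − E°cell = (+1.33) − (+4.200) = -2.87 V.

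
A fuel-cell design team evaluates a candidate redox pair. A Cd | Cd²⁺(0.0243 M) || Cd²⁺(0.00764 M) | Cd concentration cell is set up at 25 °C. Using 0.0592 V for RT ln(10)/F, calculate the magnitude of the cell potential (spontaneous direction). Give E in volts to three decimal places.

+0.015 V

For a concentration cell E°cell = 0. The 0.0243 M side is the cathode (reduction is favoured where [Cd²⁺] is higher).
With n = 2, E = −(0.0592/2) log([Cd²⁺]ₐₙ/[Cd²⁺]꜀ₐₜ) = −(0.0592/2) log(0.00764/0.0243) = −(0.0592/2)(-0.503) = +0.015 V.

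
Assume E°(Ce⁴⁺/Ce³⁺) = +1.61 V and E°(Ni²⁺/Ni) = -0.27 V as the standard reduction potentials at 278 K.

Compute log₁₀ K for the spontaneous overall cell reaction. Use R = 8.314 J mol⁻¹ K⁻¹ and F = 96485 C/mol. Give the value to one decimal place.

68.2

Cathode: Ce⁴⁺/Ce³⁺; anode: Ni²⁺/Ni. E°cell = (+1.61) − (-0.27) = +1.88 V, with n = 2.
ΔG° = −nFE° = −RT ln K, so ln K = nFE°/(RT) = (2)(96485)(+1.88) / ((8.314)(278)) = 156.961.
log₁₀ K = 156.961 / ln 10 = 68.2.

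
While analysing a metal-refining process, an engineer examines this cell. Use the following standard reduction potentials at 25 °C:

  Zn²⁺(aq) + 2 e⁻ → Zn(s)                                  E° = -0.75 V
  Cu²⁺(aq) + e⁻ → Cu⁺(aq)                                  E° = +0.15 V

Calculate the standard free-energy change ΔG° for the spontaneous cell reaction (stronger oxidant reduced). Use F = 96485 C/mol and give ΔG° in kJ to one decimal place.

Cu²⁺/Cu⁺ (E° = +0.15 V) is the cathode; Zn²⁺/Zn (E° = -0.75 V) is the anode, so E°cell = +0.90 V.
Balancing electrons gives n = 2 (lcm of 1 and 2).
ΔG° = −nFE° = −(2)(96485)(+0.90) = -173,673 J = -173.7 kJ.

-173.7 kJ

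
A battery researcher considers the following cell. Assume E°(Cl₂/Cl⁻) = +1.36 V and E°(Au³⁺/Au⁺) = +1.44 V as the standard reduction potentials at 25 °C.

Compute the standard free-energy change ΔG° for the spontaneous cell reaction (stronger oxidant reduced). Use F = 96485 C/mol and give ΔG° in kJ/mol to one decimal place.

Au³⁺/Au⁺ (E° = +1.44 V) is the cathode; Cl₂/Cl⁻ (E° = +1.36 V) is the anode, so E°cell = +0.08 V.
Balancing electrons gives n = 2 (lcm of 2 and 2).
ΔG° = −nFE° = −(2)(96485)(+0.08) = -15,438 J = -15.4 kJ/mol.

-15.4 kJ/mol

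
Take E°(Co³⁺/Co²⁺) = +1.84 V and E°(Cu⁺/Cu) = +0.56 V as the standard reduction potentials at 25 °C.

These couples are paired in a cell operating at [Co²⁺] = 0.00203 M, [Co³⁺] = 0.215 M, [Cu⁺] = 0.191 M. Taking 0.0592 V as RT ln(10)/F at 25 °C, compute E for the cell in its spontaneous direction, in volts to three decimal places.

+1.442 V

Co³⁺/Co²⁺ is the cathode (higher E°), Cu⁺/Cu the anode: E°cell = +1.84 − (+0.56) = +1.28 V, n = 1.
Overall: Co³⁺(aq) + Cu(s) → Co²⁺(aq) + Cu⁺(aq)
Q = [Co²⁺]·[Cu⁺] / ([Co³⁺]); log Q = -2.744.
E = E° − (0.0592/n) log Q = +1.28 − (0.0592/1)(-2.744) = +1.442 V.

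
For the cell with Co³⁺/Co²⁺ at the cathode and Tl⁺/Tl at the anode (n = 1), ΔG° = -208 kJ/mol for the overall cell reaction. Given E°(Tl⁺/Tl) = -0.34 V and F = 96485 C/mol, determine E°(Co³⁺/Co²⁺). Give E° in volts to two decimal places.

+1.82 V

E°cell = −ΔG°/(nF) = −(-208×10³)/((1)(96485)) = +2.156 V.
Since Co³⁺/Co²⁺ is the cathode and Tl⁺/Tl the anode, E°cell = E°(Co³⁺/Co²⁺) − E°(Tl⁺/Tl).
So E°(Co³⁺/Co²⁺) = E°cell + E°(Tl⁺/Tl) = +2.156 + (-0.34) = +1.82 V.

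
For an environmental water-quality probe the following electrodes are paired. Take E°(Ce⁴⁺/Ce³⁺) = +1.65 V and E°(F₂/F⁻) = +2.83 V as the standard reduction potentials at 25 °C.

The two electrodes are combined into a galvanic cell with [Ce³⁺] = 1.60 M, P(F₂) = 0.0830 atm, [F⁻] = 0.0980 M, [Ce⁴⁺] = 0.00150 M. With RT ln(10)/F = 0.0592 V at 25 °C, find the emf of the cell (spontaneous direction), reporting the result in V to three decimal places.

+1.387 V

F₂/F⁻ is the cathode (higher E°), Ce⁴⁺/Ce³⁺ the anode: E°cell = +2.83 − (+1.65) = +1.18 V, n = 2.
Overall: F₂(g) + 2 Ce³⁺(aq) → 2 F⁻(aq) + 2 Ce⁴⁺(aq)
Q = [F⁻]^2·[Ce⁴⁺]^2 / (P(F₂)·[Ce³⁺]^2); log Q = -6.993.
E = E° − (0.0592/n) log Q = +1.18 − (0.0592/2)(-6.993) = +1.387 V.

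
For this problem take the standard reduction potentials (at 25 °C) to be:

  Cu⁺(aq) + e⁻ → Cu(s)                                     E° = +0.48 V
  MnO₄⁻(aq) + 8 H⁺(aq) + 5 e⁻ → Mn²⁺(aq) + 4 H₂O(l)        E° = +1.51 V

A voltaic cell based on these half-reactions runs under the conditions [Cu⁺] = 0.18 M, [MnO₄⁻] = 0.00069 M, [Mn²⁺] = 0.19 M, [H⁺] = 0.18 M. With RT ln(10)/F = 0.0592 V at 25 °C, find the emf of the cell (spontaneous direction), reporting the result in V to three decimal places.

+0.975 V

MnO₄⁻/Mn²⁺ is the cathode (higher E°), Cu⁺/Cu the anode: E°cell = +1.51 − (+0.48) = +1.03 V, n = 5.
Overall: MnO₄⁻(aq) + 8 H⁺(aq) + 5 Cu(s) → Mn²⁺(aq) + 4 H₂O(l) + 5 Cu⁺(aq)
Q = [Mn²⁺]·[Cu⁺]^5 / ([MnO₄⁻]·[H⁺]^8); log Q = 4.674.
E = E° − (0.0592/n) log Q = +1.03 − (0.0592/5)(4.674) = +0.975 V.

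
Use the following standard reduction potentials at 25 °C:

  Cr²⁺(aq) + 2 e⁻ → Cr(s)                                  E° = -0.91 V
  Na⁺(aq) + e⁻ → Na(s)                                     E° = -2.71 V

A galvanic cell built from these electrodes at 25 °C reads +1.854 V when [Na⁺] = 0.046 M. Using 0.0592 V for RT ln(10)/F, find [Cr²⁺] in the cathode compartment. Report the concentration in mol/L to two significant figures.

0.14 M

Cr²⁺/Cr is the cathode, Na⁺/Na the anode: E°cell = +1.80 V, n = 2.
Overall reaction: Cr²⁺(aq) + 2 Na(s) → Cr(s) + 2 Na⁺(aq); Q = [Na⁺]^2/[Cr²⁺]^1.
From E = E° − (0.0592/n) log Q: log Q = (E° − E)·n/0.0592 = (+1.80 − (+1.854))·2/0.0592 = -1.8243.
So 1·log[Cr²⁺] = 2·log(0.046) − log Q = -2.6745 − (-1.8243) = -0.8502; [Cr²⁺] = 10^(-0.8502) ≈ 0.14 M.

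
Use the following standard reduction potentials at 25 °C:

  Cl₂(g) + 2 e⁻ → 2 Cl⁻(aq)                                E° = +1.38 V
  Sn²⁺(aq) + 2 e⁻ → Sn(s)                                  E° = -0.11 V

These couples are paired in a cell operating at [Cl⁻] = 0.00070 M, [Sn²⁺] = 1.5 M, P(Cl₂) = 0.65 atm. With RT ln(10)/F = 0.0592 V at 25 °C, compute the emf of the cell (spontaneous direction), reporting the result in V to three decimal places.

+1.666 V

Cl₂/Cl⁻ is the cathode (higher E°), Sn²⁺/Sn the anode: E°cell = +1.38 − (-0.11) = +1.49 V, n = 2.
Overall: Cl₂(g) + Sn(s) → 2 Cl⁻(aq) + Sn²⁺(aq)
Q = [Cl⁻]^2·[Sn²⁺] / (P(Cl₂)); log Q = -5.947.
E = E° − (0.0592/n) log Q = +1.49 − (0.0592/2)(-5.947) = +1.666 V.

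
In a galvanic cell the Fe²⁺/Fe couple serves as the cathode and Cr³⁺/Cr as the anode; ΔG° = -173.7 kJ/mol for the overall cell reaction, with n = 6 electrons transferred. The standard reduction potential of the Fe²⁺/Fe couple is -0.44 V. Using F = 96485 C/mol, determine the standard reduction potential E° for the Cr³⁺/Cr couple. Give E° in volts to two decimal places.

E°cell = −ΔG°/(nF) = −(-173.7×10³)/((6)(96485)) = +0.300 V.
Since Fe²⁺/Fe is the cathode and Cr³⁺/Cr the anode, E°cell = E°(Fe²⁺/Fe) − E°(Cr³⁺/Cr).
So E°(Cr³⁺/Cr) = E°(Fe²⁺/Fe) − E°cell = (-0.44) − (+0.300) = -0.74 V.

-0.74 V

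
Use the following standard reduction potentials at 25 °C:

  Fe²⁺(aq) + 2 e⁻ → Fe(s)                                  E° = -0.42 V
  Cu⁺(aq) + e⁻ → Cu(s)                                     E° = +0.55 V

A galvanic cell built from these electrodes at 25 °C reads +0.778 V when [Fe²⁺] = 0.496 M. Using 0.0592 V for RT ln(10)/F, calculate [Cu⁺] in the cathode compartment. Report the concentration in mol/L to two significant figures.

0.00040 M

Cu⁺/Cu is the cathode, Fe²⁺/Fe the anode: E°cell = +0.97 V, n = 2.
Overall reaction: 2 Cu⁺(aq) + Fe(s) → 2 Cu(s) + Fe²⁺(aq); Q = [Fe²⁺]^1/[Cu⁺]^2.
From E = E° − (0.0592/n) log Q: log Q = (E° − E)·n/0.0592 = (+0.97 − (+0.778))·2/0.0592 = 6.4865.
So 2·log[Cu⁺] = 1·log(0.496) − log Q = -0.3045 − (6.4865) = -6.7910; log[Cu⁺] = -6.7910 / 2 = -3.3955; [Cu⁺] = 10^(-3.3955) ≈ 0.00040 M.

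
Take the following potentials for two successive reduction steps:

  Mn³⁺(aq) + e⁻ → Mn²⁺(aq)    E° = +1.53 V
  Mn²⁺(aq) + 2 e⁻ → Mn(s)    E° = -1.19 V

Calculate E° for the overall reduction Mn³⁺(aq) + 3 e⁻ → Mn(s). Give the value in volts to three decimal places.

-0.283 V

Since ΔG° = −nFE° is additive over sequential reductions, n₃E°₃ = n₁E°₁ + n₂E°₂.
E°₃ = (1×+1.53 + 2×-1.19) / 3 = (-0.850) / 3 = -0.283 V.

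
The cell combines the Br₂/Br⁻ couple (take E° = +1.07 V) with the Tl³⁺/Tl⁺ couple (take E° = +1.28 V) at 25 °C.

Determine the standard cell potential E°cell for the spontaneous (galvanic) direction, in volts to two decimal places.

+0.21 V

The Tl³⁺/Tl⁺ couple has the higher reduction potential, so it is the cathode; Br₂/Br⁻ is oxidised at the anode.
E°cell = E°(cathode) − E°(anode) = (+1.28) − (+1.07) = +0.21 V.
Since E°cell > 0, the reaction is spontaneous under standard conditions.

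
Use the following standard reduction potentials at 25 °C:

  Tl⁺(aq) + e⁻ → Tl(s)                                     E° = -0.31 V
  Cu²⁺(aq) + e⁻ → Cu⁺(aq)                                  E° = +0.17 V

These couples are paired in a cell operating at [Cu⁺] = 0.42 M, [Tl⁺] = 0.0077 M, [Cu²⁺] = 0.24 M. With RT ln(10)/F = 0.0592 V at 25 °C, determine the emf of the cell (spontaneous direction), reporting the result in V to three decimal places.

Cu²⁺/Cu⁺ is the cathode (higher E°), Tl⁺/Tl the anode: E°cell = +0.17 − (-0.31) = +0.48 V, n = 1.
Overall: Cu²⁺(aq) + Tl(s) → Cu⁺(aq) + Tl⁺(aq)
Q = [Cu⁺]·[Tl⁺] / ([Cu²⁺]); log Q = -1.870.
E = E° − (0.0592/n) log Q = +0.48 − (0.0592/1)(-1.870) = +0.591 V.

+0.591 V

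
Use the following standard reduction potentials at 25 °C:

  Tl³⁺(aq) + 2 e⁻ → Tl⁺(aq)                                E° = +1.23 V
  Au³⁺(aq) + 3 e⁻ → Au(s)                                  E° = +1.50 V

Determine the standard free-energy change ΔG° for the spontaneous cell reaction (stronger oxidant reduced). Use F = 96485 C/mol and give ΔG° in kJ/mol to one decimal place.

Au³⁺/Au (E° = +1.50 V) is the cathode; Tl³⁺/Tl⁺ (E° = +1.23 V) is the anode, so E°cell = +0.27 V.
Balancing electrons gives n = 6 (lcm of 3 and 2).
ΔG° = −nFE° = −(6)(96485)(+0.27) = -156,306 J = -156.3 kJ/mol.

-156.3 kJ/mol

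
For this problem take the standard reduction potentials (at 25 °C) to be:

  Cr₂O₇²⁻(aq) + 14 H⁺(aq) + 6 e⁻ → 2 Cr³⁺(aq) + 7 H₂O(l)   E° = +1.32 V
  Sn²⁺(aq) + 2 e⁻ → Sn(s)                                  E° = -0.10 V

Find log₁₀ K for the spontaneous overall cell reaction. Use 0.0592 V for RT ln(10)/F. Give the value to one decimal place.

143.9

Cathode: Cr₂O₇²⁻/Cr³⁺; anode: Sn²⁺/Sn. E°cell = +1.42 V, n = 6.
log K = nE°cell / 0.0592 = (6)(+1.42) / 0.0592 = 143.9.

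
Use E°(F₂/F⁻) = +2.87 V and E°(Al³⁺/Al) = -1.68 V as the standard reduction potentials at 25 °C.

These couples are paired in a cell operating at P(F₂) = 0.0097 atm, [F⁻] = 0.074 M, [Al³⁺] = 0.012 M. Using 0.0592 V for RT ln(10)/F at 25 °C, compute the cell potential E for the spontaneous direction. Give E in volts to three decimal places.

+4.595 V

F₂/F⁻ is the cathode (higher E°), Al³⁺/Al the anode: E°cell = +2.87 − (-1.68) = +4.55 V, n = 6.
Overall: 3 F₂(g) + 2 Al(s) → 6 F⁻(aq) + 2 Al³⁺(aq)
Q = [F⁻]^6·[Al³⁺]^2 / (P(F₂)^3); log Q = -4.587.
E = E° − (0.0592/n) log Q = +4.55 − (0.0592/6)(-4.587) = +4.595 V.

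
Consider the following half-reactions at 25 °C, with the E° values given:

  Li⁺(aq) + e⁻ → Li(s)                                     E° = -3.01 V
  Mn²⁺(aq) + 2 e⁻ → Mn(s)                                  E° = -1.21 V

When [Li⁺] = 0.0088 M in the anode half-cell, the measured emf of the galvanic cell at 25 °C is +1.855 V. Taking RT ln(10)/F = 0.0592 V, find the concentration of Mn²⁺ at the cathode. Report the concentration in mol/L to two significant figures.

Mn²⁺/Mn is the cathode, Li⁺/Li the anode: E°cell = +1.80 V, n = 2.
Overall reaction: Mn²⁺(aq) + 2 Li(s) → Mn(s) + 2 Li⁺(aq); Q = [Li⁺]^2/[Mn²⁺]^1.
From E = E° − (0.0592/n) log Q: log Q = (E° − E)·n/0.0592 = (+1.80 − (+1.855))·2/0.0592 = -1.8581.
So 1·log[Mn²⁺] = 2·log(0.0088) − log Q = -4.1110 − (-1.8581) = -2.2529; [Mn²⁺] = 10^(-2.2529) ≈ 0.0056 M.

0.0056 M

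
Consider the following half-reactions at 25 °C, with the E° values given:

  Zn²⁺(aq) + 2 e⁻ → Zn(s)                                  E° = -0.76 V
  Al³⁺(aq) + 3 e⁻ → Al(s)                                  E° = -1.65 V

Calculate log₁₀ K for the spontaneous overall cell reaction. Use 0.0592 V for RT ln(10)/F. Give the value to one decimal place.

Cathode: Zn²⁺/Zn; anode: Al³⁺/Al. E°cell = +0.89 V, n = 6.
log K = nE°cell / 0.0592 = (6)(+0.89) / 0.0592 = 90.2.

90.2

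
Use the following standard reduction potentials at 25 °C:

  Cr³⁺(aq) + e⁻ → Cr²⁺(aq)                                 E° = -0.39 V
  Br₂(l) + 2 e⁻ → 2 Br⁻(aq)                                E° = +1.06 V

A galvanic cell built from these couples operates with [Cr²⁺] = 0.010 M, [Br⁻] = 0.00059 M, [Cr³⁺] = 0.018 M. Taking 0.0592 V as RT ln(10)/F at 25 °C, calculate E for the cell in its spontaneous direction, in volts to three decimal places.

Br₂/Br⁻ is the cathode (higher E°), Cr³⁺/Cr²⁺ the anode: E°cell = +1.06 − (-0.39) = +1.45 V, n = 2.
Overall: Br₂(l) + 2 Cr²⁺(aq) → 2 Br⁻(aq) + 2 Cr³⁺(aq)
Q = [Br⁻]^2·[Cr³⁺]^2 / ([Cr²⁺]^2); log Q = -5.948.
E = E° − (0.0592/n) log Q = +1.45 − (0.0592/2)(-5.948) = +1.626 V.

+1.626 V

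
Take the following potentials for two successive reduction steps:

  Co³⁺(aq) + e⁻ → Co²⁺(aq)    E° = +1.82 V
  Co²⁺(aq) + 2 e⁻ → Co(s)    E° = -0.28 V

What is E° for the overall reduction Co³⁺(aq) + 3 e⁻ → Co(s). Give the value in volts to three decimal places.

+0.420 V

Since ΔG° = −nFE° is additive over sequential reductions, n₃E°₃ = n₁E°₁ + n₂E°₂.
E°₃ = (1×+1.82 + 2×-0.28) / 3 = (+1.260) / 3 = +0.420 V.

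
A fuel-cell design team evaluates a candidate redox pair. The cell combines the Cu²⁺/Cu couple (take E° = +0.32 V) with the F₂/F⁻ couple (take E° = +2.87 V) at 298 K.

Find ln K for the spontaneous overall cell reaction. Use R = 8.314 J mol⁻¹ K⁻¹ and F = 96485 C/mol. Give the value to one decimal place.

198.6

Cathode: F₂/F⁻; anode: Cu²⁺/Cu. E°cell = (+2.87) − (+0.32) = +2.55 V, with n = 2.
ΔG° = −nFE° = −RT ln K, so ln K = nFE°/(RT) = (2)(96485)(+2.55) / ((8.314)(298)) = 198.611.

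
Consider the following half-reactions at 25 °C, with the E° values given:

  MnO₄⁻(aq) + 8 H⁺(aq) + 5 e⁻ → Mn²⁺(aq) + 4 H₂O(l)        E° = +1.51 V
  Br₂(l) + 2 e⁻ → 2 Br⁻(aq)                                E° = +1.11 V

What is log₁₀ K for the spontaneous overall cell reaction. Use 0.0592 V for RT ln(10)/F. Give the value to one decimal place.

Cathode: MnO₄⁻/Mn²⁺; anode: Br₂/Br⁻. E°cell = +0.40 V, n = 10.
log K = nE°cell / 0.0592 = (10)(+0.40) / 0.0592 = 67.6.

67.6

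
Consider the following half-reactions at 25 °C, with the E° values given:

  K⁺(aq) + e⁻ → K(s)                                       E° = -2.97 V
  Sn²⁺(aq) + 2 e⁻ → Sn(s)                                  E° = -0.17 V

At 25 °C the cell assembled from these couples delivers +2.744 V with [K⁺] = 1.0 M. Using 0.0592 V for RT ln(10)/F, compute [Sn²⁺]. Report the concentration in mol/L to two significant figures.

0.013 M

Sn²⁺/Sn is the cathode, K⁺/K the anode: E°cell = +2.80 V, n = 2.
Overall reaction: Sn²⁺(aq) + 2 K(s) → Sn(s) + 2 K⁺(aq); Q = [K⁺]^2/[Sn²⁺]^1.
From E = E° − (0.0592/n) log Q: log Q = (E° − E)·n/0.0592 = (+2.80 − (+2.744))·2/0.0592 = 1.8919.
So 1·log[Sn²⁺] = 2·log(1) − log Q = 0.0000 − (1.8919) = -1.8919; [Sn²⁺] = 10^(-1.8919) ≈ 0.013 M.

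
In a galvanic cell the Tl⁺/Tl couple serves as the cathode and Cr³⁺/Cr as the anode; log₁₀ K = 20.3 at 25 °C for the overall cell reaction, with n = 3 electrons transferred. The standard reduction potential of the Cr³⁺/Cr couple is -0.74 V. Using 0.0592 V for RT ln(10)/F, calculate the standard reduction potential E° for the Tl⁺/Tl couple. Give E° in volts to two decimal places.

E°cell = (0.0592/n)·log K = (0.0592/3)(20.3) = +0.401 V.
Since Tl⁺/Tl is the cathode and Cr³⁺/Cr the anode, E°cell = E°(Tl⁺/Tl) − E°(Cr³⁺/Cr).
So E°(Tl⁺/Tl) = E°cell + E°(Cr³⁺/Cr) = +0.401 + (-0.74) = -0.34 V.

-0.34 V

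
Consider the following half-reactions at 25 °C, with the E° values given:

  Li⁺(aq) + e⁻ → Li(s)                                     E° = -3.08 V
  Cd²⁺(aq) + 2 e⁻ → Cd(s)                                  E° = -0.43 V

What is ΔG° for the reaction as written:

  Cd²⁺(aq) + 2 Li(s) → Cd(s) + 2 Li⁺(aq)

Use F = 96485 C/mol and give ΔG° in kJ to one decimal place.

As written, Cd²⁺/Cd is reduced (cathode) and Li⁺/Li is oxidised (anode), so E°cell = (-0.43) − (-3.08) = +2.65 V.
Balancing electrons gives n = 2.
ΔG° = −nFE° = −(2)(96485)(+2.65) = -511,370 J = -511.4 kJ.

-511.4 kJ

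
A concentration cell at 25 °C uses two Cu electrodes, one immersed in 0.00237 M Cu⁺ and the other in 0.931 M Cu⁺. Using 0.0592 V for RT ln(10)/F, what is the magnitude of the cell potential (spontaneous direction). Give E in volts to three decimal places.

+0.154 V

For a concentration cell E°cell = 0. The 0.931 M side is the cathode (reduction is favoured where [Cu⁺] is higher).
With n = 1, E = −(0.0592/1) log([Cu⁺]ₐₙ/[Cu⁺]꜀ₐₜ) = −(0.0592/1) log(0.00237/0.931) = −(0.0592/1)(-2.594) = +0.154 V.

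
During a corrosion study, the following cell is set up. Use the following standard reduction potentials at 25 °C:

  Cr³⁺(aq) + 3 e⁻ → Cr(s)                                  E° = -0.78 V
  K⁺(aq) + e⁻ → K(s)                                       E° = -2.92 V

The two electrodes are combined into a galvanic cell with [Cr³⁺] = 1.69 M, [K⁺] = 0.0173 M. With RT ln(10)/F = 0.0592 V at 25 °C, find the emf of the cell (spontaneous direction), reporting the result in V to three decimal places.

+2.249 V

Cr³⁺/Cr is the cathode (higher E°), K⁺/K the anode: E°cell = -0.78 − (-2.92) = +2.14 V, n = 3.
Overall: Cr³⁺(aq) + 3 K(s) → Cr(s) + 3 K⁺(aq)
Q = [K⁺]^3 / ([Cr³⁺]); log Q = -5.514.
E = E° − (0.0592/n) log Q = +2.14 − (0.0592/3)(-5.514) = +2.249 V.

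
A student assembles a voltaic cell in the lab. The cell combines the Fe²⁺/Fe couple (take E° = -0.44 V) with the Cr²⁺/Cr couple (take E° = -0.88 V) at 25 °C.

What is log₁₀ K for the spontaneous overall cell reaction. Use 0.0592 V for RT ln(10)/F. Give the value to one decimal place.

14.9

Cathode: Fe²⁺/Fe; anode: Cr²⁺/Cr. E°cell = +0.44 V, n = 2.
log K = nE°cell / 0.0592 = (2)(+0.44) / 0.0592 = 14.9.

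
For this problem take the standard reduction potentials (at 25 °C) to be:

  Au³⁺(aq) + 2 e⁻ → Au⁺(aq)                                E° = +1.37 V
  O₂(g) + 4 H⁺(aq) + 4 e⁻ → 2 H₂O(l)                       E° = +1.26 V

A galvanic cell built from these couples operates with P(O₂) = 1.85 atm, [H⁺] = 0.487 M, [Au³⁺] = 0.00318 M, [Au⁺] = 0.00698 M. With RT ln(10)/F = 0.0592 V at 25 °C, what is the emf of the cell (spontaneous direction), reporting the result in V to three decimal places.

+0.114 V

Au³⁺/Au⁺ is the cathode (higher E°), O₂/H₂O the anode: E°cell = +1.37 − (+1.26) = +0.11 V, n = 4.
Overall: 2 Au³⁺(aq) + 2 H₂O(l) → 2 Au⁺(aq) + O₂(g) + 4 H⁺(aq)
Q = [Au⁺]^2·P(O₂)·[H⁺]^4 / ([Au³⁺]^2); log Q = -0.300.
E = E° − (0.0592/n) log Q = +0.11 − (0.0592/4)(-0.300) = +0.114 V.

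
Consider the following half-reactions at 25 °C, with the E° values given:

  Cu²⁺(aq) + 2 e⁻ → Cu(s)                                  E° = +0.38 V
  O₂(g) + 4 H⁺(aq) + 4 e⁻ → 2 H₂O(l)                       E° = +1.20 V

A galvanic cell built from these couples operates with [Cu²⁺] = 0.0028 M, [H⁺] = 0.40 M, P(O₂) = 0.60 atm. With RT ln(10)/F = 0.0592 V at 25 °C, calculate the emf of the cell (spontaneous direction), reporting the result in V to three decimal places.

O₂/H₂O is the cathode (higher E°), Cu²⁺/Cu the anode: E°cell = +1.20 − (+0.38) = +0.82 V, n = 4.
Overall: O₂(g) + 4 H⁺(aq) + 2 Cu(s) → 2 H₂O(l) + 2 Cu²⁺(aq)
Q = [Cu²⁺]^2 / (P(O₂)·[H⁺]^4); log Q = -3.292.
E = E° − (0.0592/n) log Q = +0.82 − (0.0592/4)(-3.292) = +0.869 V.

+0.869 V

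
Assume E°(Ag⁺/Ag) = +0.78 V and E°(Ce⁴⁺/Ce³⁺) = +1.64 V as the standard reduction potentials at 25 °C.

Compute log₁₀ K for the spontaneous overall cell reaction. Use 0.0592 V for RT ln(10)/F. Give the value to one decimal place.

14.5

Cathode: Ce⁴⁺/Ce³⁺; anode: Ag⁺/Ag. E°cell = +0.86 V, n = 1.
log K = nE°cell / 0.0592 = (1)(+0.86) / 0.0592 = 14.5.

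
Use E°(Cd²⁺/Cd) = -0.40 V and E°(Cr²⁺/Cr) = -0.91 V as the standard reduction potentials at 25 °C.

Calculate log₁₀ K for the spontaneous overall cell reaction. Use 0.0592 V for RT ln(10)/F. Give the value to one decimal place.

17.2

Cathode: Cd²⁺/Cd; anode: Cr²⁺/Cr. E°cell = +0.51 V, n = 2.
log K = nE°cell / 0.0592 = (2)(+0.51) / 0.0592 = 17.2.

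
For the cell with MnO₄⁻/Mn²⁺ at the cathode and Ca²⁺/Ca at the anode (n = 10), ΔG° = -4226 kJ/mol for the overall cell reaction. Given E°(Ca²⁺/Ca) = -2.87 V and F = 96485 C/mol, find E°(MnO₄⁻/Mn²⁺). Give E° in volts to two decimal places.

+1.51 V

E°cell = −ΔG°/(nF) = −(-4226×10³)/((10)(96485)) = +4.380 V.
Since MnO₄⁻/Mn²⁺ is the cathode and Ca²⁺/Ca the anode, E°cell = E°(MnO₄⁻/Mn²⁺) − E°(Ca²⁺/Ca).
So E°(MnO₄⁻/Mn²⁺) = E°cell + E°(Ca²⁺/Ca) = +4.380 + (-2.87) = +1.51 V.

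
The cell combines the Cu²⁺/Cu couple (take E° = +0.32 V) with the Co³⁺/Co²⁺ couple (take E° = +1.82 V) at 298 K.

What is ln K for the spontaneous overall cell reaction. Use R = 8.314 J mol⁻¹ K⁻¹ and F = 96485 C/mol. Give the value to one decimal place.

Cathode: Co³⁺/Co²⁺; anode: Cu²⁺/Cu. E°cell = (+1.82) − (+0.32) = +1.50 V, with n = 2.
ΔG° = −nFE° = −RT ln K, so ln K = nFE°/(RT) = (2)(96485)(+1.50) / ((8.314)(298)) = 116.830.

116.8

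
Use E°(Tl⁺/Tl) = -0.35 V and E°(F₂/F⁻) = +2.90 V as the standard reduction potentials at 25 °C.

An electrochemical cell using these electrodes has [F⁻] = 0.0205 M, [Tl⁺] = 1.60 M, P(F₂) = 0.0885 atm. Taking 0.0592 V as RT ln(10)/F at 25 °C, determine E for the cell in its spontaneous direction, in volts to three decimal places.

F₂/F⁻ is the cathode (higher E°), Tl⁺/Tl the anode: E°cell = +2.90 − (-0.35) = +3.25 V, n = 2.
Overall: F₂(g) + 2 Tl(s) → 2 F⁻(aq) + 2 Tl⁺(aq)
Q = [F⁻]^2·[Tl⁺]^2 / (P(F₂)); log Q = -1.915.
E = E° − (0.0592/n) log Q = +3.25 − (0.0592/2)(-1.915) = +3.307 V.

+3.307 V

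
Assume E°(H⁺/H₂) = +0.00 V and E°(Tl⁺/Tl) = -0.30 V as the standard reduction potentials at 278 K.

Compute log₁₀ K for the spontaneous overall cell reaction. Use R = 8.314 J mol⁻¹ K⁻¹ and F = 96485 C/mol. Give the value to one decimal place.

Cathode: H⁺/H₂; anode: Tl⁺/Tl. E°cell = (+0.00) − (-0.30) = +0.30 V, with n = 2.
ΔG° = −nFE° = −RT ln K, so ln K = nFE°/(RT) = (2)(96485)(+0.30) / ((8.314)(278)) = 25.047.
log₁₀ K = 25.047 / ln 10 = 10.9.

10.9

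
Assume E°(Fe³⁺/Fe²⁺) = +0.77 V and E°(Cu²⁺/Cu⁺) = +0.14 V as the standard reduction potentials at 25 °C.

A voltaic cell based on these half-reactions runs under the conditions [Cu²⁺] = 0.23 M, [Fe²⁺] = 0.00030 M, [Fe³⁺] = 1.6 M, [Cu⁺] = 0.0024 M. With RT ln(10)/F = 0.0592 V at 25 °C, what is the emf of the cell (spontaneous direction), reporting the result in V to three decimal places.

Fe³⁺/Fe²⁺ is the cathode (higher E°), Cu²⁺/Cu⁺ the anode: E°cell = +0.77 − (+0.14) = +0.63 V, n = 1.
Overall: Fe³⁺(aq) + Cu⁺(aq) → Fe²⁺(aq) + Cu²⁺(aq)
Q = [Fe²⁺]·[Cu²⁺] / ([Fe³⁺]·[Cu⁺]); log Q = -1.745.
E = E° − (0.0592/n) log Q = +0.63 − (0.0592/1)(-1.745) = +0.733 V.

+0.733 V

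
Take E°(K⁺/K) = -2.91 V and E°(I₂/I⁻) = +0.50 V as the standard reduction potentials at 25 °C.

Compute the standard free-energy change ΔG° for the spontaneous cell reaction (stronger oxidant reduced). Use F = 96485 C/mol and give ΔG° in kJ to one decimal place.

-658.0 kJ

I₂/I⁻ (E° = +0.50 V) is the cathode; K⁺/K (E° = -2.91 V) is the anode, so E°cell = +3.41 V.
Balancing electrons gives n = 2 (lcm of 2 and 1).
ΔG° = −nFE° = −(2)(96485)(+3.41) = -658,028 J = -658.0 kJ.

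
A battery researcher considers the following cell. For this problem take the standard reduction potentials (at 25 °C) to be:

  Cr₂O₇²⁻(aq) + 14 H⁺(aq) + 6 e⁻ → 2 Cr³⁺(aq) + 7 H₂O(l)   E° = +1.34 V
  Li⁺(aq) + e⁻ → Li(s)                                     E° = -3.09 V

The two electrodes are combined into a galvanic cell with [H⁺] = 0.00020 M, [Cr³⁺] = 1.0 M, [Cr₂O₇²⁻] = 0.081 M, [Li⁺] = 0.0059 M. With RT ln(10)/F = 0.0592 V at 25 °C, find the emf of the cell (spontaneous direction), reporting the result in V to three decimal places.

Cr₂O₇²⁻/Cr³⁺ is the cathode (higher E°), Li⁺/Li the anode: E°cell = +1.34 − (-3.09) = +4.43 V, n = 6.
Overall: Cr₂O₇²⁻(aq) + 14 H⁺(aq) + 6 Li(s) → 2 Cr³⁺(aq) + 7 H₂O(l) + 6 Li⁺(aq)
Q = [Cr³⁺]^2·[Li⁺]^6 / ([Cr₂O₇²⁻]·[H⁺]^14); log Q = 39.502.
E = E° − (0.0592/n) log Q = +4.43 − (0.0592/6)(39.502) = +4.040 V.

+4.040 V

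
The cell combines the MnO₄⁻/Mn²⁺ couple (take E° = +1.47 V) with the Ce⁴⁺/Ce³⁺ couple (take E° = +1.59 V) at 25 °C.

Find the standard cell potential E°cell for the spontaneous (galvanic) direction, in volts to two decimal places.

+0.12 V

The Ce⁴⁺/Ce³⁺ couple has the higher reduction potential, so it is the cathode; MnO₄⁻/Mn²⁺ is oxidised at the anode.
E°cell = E°(cathode) − E°(anode) = (+1.59) − (+1.47) = +0.12 V.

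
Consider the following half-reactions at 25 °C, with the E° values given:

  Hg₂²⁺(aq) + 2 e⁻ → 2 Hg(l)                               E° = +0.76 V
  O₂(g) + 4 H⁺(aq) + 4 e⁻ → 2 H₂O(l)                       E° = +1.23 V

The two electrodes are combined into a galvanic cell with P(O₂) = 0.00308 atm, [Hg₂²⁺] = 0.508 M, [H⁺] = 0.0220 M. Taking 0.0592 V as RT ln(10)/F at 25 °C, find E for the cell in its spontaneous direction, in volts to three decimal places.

+0.343 V

O₂/H₂O is the cathode (higher E°), Hg₂²⁺/Hg the anode: E°cell = +1.23 − (+0.76) = +0.47 V, n = 4.
Overall: O₂(g) + 4 H⁺(aq) + 4 Hg(l) → 2 H₂O(l) + 2 Hg₂²⁺(aq)
Q = [Hg₂²⁺]^2 / (P(O₂)·[H⁺]^4); log Q = 8.553.
E = E° − (0.0592/n) log Q = +0.47 − (0.0592/4)(8.553) = +0.343 V.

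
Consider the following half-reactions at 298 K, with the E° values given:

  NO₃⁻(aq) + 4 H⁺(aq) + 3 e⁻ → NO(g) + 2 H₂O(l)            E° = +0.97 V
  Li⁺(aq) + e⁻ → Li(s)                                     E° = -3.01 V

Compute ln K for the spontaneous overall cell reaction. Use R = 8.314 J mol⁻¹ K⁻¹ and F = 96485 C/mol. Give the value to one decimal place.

465.0

Cathode: NO₃⁻/NO; anode: Li⁺/Li. E°cell = (+0.97) − (-3.01) = +3.98 V, with n = 3.
ΔG° = −nFE° = −RT ln K, so ln K = nFE°/(RT) = (3)(96485)(+3.98) / ((8.314)(298)) = 464.984.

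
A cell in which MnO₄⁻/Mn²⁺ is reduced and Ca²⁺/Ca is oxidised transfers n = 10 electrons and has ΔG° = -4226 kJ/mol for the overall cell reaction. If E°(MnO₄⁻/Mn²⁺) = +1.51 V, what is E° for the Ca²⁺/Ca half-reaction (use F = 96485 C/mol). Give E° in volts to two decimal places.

-2.87 V

E°cell = −ΔG°/(nF) = −(-4226×10³)/((10)(96485)) = +4.380 V.
Since MnO₄⁻/Mn²⁺ is the cathode and Ca²⁺/Ca the anode, E°cell = E°(MnO₄⁻/Mn²⁺) − E°(Ca²⁺/Ca).
So E°(Ca²⁺/Ca) = E°(MnO₄⁻/Mn²⁺) − E°cell = (+1.51) − (+4.380) = -2.87 V.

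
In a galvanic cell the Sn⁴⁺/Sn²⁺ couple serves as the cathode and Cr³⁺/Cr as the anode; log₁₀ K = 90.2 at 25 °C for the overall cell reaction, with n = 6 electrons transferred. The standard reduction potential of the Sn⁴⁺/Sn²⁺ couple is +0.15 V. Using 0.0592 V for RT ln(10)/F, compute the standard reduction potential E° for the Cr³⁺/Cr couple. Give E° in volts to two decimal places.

-0.74 V

E°cell = (0.0592/n)·log K = (0.0592/6)(90.2) = +0.890 V.
Since Sn⁴⁺/Sn²⁺ is the cathode and Cr³⁺/Cr the anode, E°cell = E°(Sn⁴⁺/Sn²⁺) − E°(Cr³⁺/Cr).
So E°(Cr³⁺/Cr) = E°(Sn⁴⁺/Sn²⁺) − E°cell = (+0.15) − (+0.890) = -0.74 V.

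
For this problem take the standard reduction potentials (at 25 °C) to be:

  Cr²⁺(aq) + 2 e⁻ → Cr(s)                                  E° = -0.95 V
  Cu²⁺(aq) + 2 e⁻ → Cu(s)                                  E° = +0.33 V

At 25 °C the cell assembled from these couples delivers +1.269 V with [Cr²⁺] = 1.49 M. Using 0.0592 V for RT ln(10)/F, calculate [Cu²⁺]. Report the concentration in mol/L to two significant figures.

Cu²⁺/Cu is the cathode, Cr²⁺/Cr the anode: E°cell = +1.28 V, n = 2.
Overall reaction: Cu²⁺(aq) + Cr(s) → Cu(s) + Cr²⁺(aq); Q = [Cr²⁺]^1/[Cu²⁺]^1.
From E = E° − (0.0592/n) log Q: log Q = (E° − E)·n/0.0592 = (+1.28 − (+1.269))·2/0.0592 = 0.3716.
So 1·log[Cu²⁺] = 1·log(1.49) − log Q = 0.1732 − (0.3716) = -0.1984; [Cu²⁺] = 10^(-0.1984) ≈ 0.63 M.

0.63 M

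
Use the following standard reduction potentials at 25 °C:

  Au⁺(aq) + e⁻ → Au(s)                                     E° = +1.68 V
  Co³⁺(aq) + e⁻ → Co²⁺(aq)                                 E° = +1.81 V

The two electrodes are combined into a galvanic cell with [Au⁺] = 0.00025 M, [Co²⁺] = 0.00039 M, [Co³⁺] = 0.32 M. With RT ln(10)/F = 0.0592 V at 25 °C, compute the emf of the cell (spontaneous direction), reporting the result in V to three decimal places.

+0.516 V

Co³⁺/Co²⁺ is the cathode (higher E°), Au⁺/Au the anode: E°cell = +1.81 − (+1.68) = +0.13 V, n = 1.
Overall: Co³⁺(aq) + Au(s) → Co²⁺(aq) + Au⁺(aq)
Q = [Co²⁺]·[Au⁺] / ([Co³⁺]); log Q = -6.516.
E = E° − (0.0592/n) log Q = +0.13 − (0.0592/1)(-6.516) = +0.516 V.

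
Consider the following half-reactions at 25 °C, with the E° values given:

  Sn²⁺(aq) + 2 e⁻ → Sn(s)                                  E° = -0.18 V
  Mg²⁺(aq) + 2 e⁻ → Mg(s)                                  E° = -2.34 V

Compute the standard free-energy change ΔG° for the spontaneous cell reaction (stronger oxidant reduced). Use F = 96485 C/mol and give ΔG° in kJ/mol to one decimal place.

Sn²⁺/Sn (E° = -0.18 V) is the cathode; Mg²⁺/Mg (E° = -2.34 V) is the anode, so E°cell = +2.16 V.
Balancing electrons gives n = 2 (lcm of 2 and 2).
ΔG° = −nFE° = −(2)(96485)(+2.16) = -416,815 J = -416.8 kJ/mol.

-416.8 kJ/mol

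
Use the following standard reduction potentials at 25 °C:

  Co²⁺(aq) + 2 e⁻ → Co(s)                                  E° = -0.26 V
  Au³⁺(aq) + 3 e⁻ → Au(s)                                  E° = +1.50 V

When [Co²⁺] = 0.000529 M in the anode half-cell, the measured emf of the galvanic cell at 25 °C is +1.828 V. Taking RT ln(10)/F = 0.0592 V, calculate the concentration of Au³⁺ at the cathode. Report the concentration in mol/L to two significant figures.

Au³⁺/Au is the cathode, Co²⁺/Co the anode: E°cell = +1.76 V, n = 6.
Overall reaction: 2 Au³⁺(aq) + 3 Co(s) → 2 Au(s) + 3 Co²⁺(aq); Q = [Co²⁺]^3/[Au³⁺]^2.
From E = E° − (0.0592/n) log Q: log Q = (E° − E)·n/0.0592 = (+1.76 − (+1.828))·6/0.0592 = -6.8919.
So 2·log[Au³⁺] = 3·log(0.000529) − log Q = -9.8296 − (-6.8919) = -2.9377; log[Au³⁺] = -2.9377 / 2 = -1.4688; [Au³⁺] = 10^(-1.4688) ≈ 0.034 M.

0.034 M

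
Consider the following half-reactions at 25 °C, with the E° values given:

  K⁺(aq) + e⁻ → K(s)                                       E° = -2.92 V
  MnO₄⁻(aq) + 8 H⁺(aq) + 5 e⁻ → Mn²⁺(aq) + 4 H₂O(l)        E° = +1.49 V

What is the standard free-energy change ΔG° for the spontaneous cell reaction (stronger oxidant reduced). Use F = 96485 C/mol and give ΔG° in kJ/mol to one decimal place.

MnO₄⁻/Mn²⁺ (E° = +1.49 V) is the cathode; K⁺/K (E° = -2.92 V) is the anode, so E°cell = +4.41 V.
Balancing electrons gives n = 5 (lcm of 5 and 1).
ΔG° = −nFE° = −(5)(96485)(+4.41) = -2,127,494 J = -2127.5 kJ/mol.

-2127.5 kJ/mol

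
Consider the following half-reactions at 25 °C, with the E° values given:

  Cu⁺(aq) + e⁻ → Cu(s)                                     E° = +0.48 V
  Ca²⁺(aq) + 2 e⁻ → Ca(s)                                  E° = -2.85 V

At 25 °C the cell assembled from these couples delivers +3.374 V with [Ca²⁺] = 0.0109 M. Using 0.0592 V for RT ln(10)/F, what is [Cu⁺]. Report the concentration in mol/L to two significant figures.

0.58 M

Cu⁺/Cu is the cathode, Ca²⁺/Ca the anode: E°cell = +3.33 V, n = 2.
Overall reaction: 2 Cu⁺(aq) + Ca(s) → 2 Cu(s) + Ca²⁺(aq); Q = [Ca²⁺]^1/[Cu⁺]^2.
From E = E° − (0.0592/n) log Q: log Q = (E° − E)·n/0.0592 = (+3.33 − (+3.374))·2/0.0592 = -1.4865.
So 2·log[Cu⁺] = 1·log(0.0109) − log Q = -1.9626 − (-1.4865) = -0.4761; log[Cu⁺] = -0.4761 / 2 = -0.2381; [Cu⁺] = 10^(-0.2381) ≈ 0.58 M.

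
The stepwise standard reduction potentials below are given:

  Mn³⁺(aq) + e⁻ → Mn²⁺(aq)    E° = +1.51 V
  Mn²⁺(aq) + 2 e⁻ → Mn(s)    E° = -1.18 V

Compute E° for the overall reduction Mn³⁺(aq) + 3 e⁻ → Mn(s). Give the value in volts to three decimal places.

Adding the free-energy changes (−nFE°) of the two steps gives −n₃FE°₃ = −n₁FE°₁ − n₂FE°₂.
E°₃ = (1×+1.51 + 2×-1.18) / 3 = (-0.850) / 3 = -0.283 V.

-0.283 V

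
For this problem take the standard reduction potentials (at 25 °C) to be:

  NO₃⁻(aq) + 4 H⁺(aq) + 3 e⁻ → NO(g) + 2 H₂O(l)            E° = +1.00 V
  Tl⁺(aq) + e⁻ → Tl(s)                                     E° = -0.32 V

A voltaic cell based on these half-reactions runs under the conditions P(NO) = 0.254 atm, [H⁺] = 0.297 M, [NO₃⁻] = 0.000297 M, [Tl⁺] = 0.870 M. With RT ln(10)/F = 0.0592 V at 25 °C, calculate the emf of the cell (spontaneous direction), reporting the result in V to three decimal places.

+1.224 V

NO₃⁻/NO is the cathode (higher E°), Tl⁺/Tl the anode: E°cell = +1.00 − (-0.32) = +1.32 V, n = 3.
Overall: NO₃⁻(aq) + 4 H⁺(aq) + 3 Tl(s) → NO(g) + 2 H₂O(l) + 3 Tl⁺(aq)
Q = P(NO)·[Tl⁺]^3 / ([NO₃⁻]·[H⁺]^4); log Q = 4.860.
E = E° − (0.0592/n) log Q = +1.32 − (0.0592/3)(4.860) = +1.224 V.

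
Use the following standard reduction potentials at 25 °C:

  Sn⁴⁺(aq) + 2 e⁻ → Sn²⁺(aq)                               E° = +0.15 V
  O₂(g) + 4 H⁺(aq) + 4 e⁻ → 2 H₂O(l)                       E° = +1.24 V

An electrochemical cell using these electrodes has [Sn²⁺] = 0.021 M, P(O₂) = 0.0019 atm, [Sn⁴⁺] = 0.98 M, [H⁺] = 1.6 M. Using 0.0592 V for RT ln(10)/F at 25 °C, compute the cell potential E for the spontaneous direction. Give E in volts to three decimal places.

O₂/H₂O is the cathode (higher E°), Sn⁴⁺/Sn²⁺ the anode: E°cell = +1.24 − (+0.15) = +1.09 V, n = 4.
Overall: O₂(g) + 4 H⁺(aq) + 2 Sn²⁺(aq) → 2 H₂O(l) + 2 Sn⁴⁺(aq)
Q = [Sn⁴⁺]^2 / (P(O₂)·[H⁺]^4·[Sn²⁺]^2); log Q = 5.243.
E = E° − (0.0592/n) log Q = +1.09 − (0.0592/4)(5.243) = +1.012 V.

+1.012 V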